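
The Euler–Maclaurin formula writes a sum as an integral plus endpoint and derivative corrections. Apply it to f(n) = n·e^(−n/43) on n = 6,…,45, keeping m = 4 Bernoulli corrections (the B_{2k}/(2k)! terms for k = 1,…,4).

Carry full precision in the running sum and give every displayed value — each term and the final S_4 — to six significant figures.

The integral term ∫_6^45 x·e^(−x/43) dx = 503.798.
Boundary: ½(f(6) + f(45)) = ½(5.21858 + 15.8022) = 10.5104.
So far: 514.309.
Order-1 term: 1/12 · (-0.0163331 − 0.748400) = -0.0637278.
Partial sum through k=1: 514.245.
Order-2 term: −1/720 · (0.000371005 − 0.00134555) = 1.35354e-06.
Partial sum through k=2: 514.245.
Order-3 term: 1/30240 · (4.06081e-07 − 1.23653e-06) = -2.74620e-11.
Partial sum through k=3: 514.245.
Order-4 term: −1/1209600 · (3.30725e-10 − 9.43938e-10) = 5.06956e-16.

S_4 ≈ 514.245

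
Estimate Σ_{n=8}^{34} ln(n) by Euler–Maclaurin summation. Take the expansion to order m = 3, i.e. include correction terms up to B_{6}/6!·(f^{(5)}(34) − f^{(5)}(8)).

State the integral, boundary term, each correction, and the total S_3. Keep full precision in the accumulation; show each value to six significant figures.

S_3 ≈ 80.0557

Integral: ∫_8^34 ln(x) dx = 77.2607.
½[f(8) + f(34)] = ½[2.07944 + 3.52636] = 2.80290.
So far: 80.0636.
Correction k=1: B_{2}/2! · (f^{(1)}(34) − f^{(1)}(8)) = 1/12 · (0.0294118 − 0.125000) = -0.00796569.
Running total after k=1: 80.0557.
Correction k=2: B_{4}/4! · (f^{(3)}(34) − f^{(3)}(8)) = −1/720 · (5.08854e-05 − 0.00390625) = 5.35467e-06.
Running total after k=2: 80.0557.
Correction k=3: B_{6}/6! · (f^{(5)}(34) − f^{(5)}(8)) = 1/30240 · (5.28222e-07 − 0.000732422) = -2.42028e-08.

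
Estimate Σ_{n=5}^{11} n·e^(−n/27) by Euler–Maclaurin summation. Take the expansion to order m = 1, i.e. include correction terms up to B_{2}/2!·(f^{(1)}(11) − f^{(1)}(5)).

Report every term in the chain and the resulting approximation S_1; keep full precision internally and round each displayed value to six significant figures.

∫_5^11 x·e^(−x/27) dx evaluates to 35.2684.
Endpoint term: (f(5) + f(11))/2 = (4.15475 + 7.31910)/2 = 5.73693.
Running total after boundary: 41.0053.
Correction k=1: B_{2}/2! · (f^{(1)}(11) − f^{(1)}(5)) = 1/12 · (0.394295 − 0.677071) = -0.0235646.

S_1 ≈ 40.9817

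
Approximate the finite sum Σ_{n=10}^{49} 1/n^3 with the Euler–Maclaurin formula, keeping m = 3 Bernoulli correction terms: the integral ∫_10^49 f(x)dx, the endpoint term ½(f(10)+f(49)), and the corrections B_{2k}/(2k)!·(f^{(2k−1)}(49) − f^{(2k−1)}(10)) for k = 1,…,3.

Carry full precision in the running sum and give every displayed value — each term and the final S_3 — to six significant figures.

S_3 ≈ 0.00532088

Integral: ∫_10^49 1/x^3 dx = 0.00479175.
½[f(10) + f(49)] = ½[0.00100000 + 8.49986e-06] = 0.000504250.
Running total after boundary: 0.00529600.
Correction k=1: B_{2}/2! · (f^{(1)}(49) − f^{(1)}(10)) = 1/12 · (-5.20400e-07 − (-0.000300000)) = 2.49566e-05.
After k=1: 0.00532096.
Correction k=2: B_{4}/4! · (f^{(3)}(49) − f^{(3)}(10)) = −1/720 · (-4.33486e-09 − (-6.00000e-05)) = -8.33273e-08.
After k=2: 0.00532088.
Correction k=3: B_{6}/6! · (f^{(5)}(49) − f^{(5)}(10)) = 1/30240 · (-7.58284e-11 − (-2.52000e-05)) = 8.33331e-10.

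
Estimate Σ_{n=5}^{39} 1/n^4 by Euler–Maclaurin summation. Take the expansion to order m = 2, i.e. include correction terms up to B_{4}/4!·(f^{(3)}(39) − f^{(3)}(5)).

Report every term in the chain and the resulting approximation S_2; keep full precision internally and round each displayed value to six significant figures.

S_2 ≈ 0.00356579

The integral term ∫_5^39 1/x^4 dx = 0.00266105.
Endpoint term: (f(5) + f(39))/2 = (0.00160000 + 4.32257e-07)/2 = 0.000800216.
Integral + boundary = 0.00346126.
Order-1 term: 1/12 · (-4.43340e-08 − (-0.00128000)) = 0.000106663.
Partial sum through k=1: 0.00356793.
Order-2 term: −1/720 · (-8.74438e-10 − (-0.00153600)) = -2.13333e-06.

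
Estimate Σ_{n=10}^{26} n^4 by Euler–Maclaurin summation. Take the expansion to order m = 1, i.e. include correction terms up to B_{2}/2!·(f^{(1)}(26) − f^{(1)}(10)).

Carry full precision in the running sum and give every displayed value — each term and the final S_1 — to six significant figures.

Integral: ∫_10^26 x^4 dx = 2.35628e+06.
Endpoint term: (f(10) + f(26))/2 = (10000.0 + 456976)/2 = 233488.
Integral + boundary = 2.58976e+06.
Correction k=1: B_{2}/2! · (f^{(1)}(26) − f^{(1)}(10)) = 1/12 · (70304.0 − 4000.00) = 5525.33.

S_1 ≈ 2.59529e+06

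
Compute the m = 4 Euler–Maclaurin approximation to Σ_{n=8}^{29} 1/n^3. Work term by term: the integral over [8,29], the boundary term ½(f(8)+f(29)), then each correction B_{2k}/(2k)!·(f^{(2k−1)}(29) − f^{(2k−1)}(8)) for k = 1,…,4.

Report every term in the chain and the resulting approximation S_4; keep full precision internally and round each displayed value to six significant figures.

The integral term ∫_8^29 1/x^3 dx = 0.00721797.
Endpoint term: (f(8) + f(29))/2 = (0.00195312 + 4.10021e-05)/2 = 0.000997064.
Running total after boundary: 0.00821503.
Correction k=1: B_{2}/2! · (f^{(1)}(29) − f^{(1)}(8)) = 1/12 · (-4.24160e-06 − (-0.000732422)) = 6.06817e-05.
Running total after k=1: 0.00827571.
Correction k=2: B_{4}/4! · (f^{(3)}(29) − f^{(3)}(8)) = −1/720 · (-1.00870e-07 − (-0.000228882)) = -3.17751e-07.
Running total after k=2: 0.00827540.
Correction k=3: B_{6}/6! · (f^{(5)}(29) − f^{(5)}(8)) = 1/30240 · (-5.03752e-09 − (-0.000150204)) = 4.96689e-09.
Running total after k=3: 0.00827540.
Correction k=4: B_{8}/8! · (f^{(7)}(29) − f^{(7)}(8)) = −1/1209600 · (-4.31274e-10 − (-0.000168979)) = -1.39698e-10.

S_4 ≈ 0.00827540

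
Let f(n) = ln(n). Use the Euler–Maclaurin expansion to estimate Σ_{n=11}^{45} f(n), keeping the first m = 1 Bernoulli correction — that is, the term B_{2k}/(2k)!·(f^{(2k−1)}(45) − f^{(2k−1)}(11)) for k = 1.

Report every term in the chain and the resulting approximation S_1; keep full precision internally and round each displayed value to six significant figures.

S_1 ≈ 114.020

∫_11^45 ln(x) dx evaluates to 110.923.
Endpoint term: (f(11) + f(45))/2 = (2.39790 + 3.80666)/2 = 3.10228.
Running total after boundary: 114.025.
Correction k=1: B_{2}/2! · (f^{(1)}(45) − f^{(1)}(11)) = 1/12 · (0.0222222 − 0.0909091) = -0.00572391.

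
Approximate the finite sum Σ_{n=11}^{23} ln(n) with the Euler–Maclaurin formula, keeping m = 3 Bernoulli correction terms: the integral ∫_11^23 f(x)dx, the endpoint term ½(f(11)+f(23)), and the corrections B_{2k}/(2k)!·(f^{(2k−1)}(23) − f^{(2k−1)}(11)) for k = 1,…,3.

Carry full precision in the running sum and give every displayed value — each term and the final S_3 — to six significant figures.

S_3 ≈ 36.5023

Integral: ∫_11^23 ln(x) dx = 33.7395.
Boundary: ½(f(11) + f(23)) = ½(2.39790 + 3.13549) = 2.76669.
So far: 36.5062.
Correction k=1: B_{2}/2! · (f^{(1)}(23) − f^{(1)}(11)) = 1/12 · (0.0434783 − 0.0909091) = -0.00395257.
After k=1: 36.5023.
Correction k=2: B_{4}/4! · (f^{(3)}(23) − f^{(3)}(11)) = −1/720 · (0.000164379 − 0.00150263) = 1.85868e-06.
After k=2: 36.5023.
Correction k=3: B_{6}/6! · (f^{(5)}(23) − f^{(5)}(11)) = 1/30240 · (3.72883e-06 − 0.000149021) = -4.80464e-09.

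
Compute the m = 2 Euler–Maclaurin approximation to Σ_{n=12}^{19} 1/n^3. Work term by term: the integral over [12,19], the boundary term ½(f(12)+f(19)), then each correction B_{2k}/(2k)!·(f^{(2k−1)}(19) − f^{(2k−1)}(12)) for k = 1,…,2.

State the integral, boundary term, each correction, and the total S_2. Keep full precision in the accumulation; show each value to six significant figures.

S_2 ≈ 0.00245954

∫_12^19 1/x^3 dx evaluates to 0.00208718.
Boundary: ½(f(12) + f(19)) = ½(0.000578704 + 0.000145794) = 0.000362249.
Running total after boundary: 0.00244943.
k=1: B_{2}/(2)! × [f^{(1)}(19) − f^{(1)}(12)] = 1/12 × (-2.30201e-05 − (-0.000144676)) = 1.01380e-05.
Running total after k=1: 0.00245957.
k=2: B_{4}/(4)! × [f^{(3)}(19) − f^{(3)}(12)] = −1/720 × (-1.27535e-06 − (-2.00939e-05)) = -2.61368e-08.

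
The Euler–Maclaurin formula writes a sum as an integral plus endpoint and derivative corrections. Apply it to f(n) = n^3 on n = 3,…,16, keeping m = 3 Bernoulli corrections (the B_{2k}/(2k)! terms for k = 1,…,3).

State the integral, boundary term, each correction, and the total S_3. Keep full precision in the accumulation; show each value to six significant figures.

S_3 ≈ 18487.0

The integral term ∫_3^16 x^3 dx = 16363.8.
Boundary: ½(f(3) + f(16)) = ½(27.0000 + 4096.00) = 2061.50.
Running total after boundary: 18425.2.
Correction k=1: B_{2}/2! · (f^{(1)}(16) − f^{(1)}(3)) = 1/12 · (768.000 − 27.0000) = 61.7500.
After k=1: 18487.0.
Correction k=2: B_{4}/4! · (f^{(3)}(16) − f^{(3)}(3)) = −1/720 · (6.00000 − 6.00000) = 0.00000.
After k=2: 18487.0.
Correction k=3: B_{6}/6! · (f^{(5)}(16) − f^{(5)}(3)) = 1/30240 · (0.00000 − 0.00000) = 0.00000.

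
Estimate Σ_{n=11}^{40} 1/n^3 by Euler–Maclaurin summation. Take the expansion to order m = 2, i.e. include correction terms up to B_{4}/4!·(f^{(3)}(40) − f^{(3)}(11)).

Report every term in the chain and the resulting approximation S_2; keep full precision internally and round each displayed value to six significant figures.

S_2 ≈ 0.00422013

The integral term ∫_11^40 1/x^3 dx = 0.00381973.
½[f(11) + f(40)] = ½[0.000751315 + 1.56250e-05] = 0.000383470.
Running total after boundary: 0.00420320.
Order-1 term: 1/12 · (-1.17187e-06 − (-0.000204904)) = 1.69777e-05.
After k=1: 0.00422018.
Order-2 term: −1/720 · (-1.46484e-08 − (-3.38684e-05)) = -4.70191e-08.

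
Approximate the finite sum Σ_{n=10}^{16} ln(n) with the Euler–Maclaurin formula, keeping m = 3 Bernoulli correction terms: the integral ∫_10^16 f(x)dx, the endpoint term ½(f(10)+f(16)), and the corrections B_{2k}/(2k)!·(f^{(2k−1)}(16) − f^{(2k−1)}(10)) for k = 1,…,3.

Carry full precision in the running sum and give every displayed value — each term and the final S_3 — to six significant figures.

S_3 ≈ 17.8700

Integral: ∫_10^16 ln(x) dx = 15.3356.
Endpoint term: (f(10) + f(16))/2 = (2.30259 + 2.77259)/2 = 2.53759.
So far: 17.8732.
Order-1 term: 1/12 · (0.0625000 − 0.100000) = -0.00312500.
Running total after k=1: 17.8700.
Order-2 term: −1/720 · (0.000488281 − 0.00200000) = 2.09961e-06.
Running total after k=2: 17.8700.
Order-3 term: 1/30240 · (2.28882e-05 − 0.000240000) = -7.17962e-09.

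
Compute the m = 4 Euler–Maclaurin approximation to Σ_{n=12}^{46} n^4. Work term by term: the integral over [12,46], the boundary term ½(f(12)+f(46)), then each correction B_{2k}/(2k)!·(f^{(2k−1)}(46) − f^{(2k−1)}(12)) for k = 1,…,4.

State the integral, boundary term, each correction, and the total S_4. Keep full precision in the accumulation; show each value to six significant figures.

The integral term ∫_12^46 x^4 dx = 4.11428e+07.
Endpoint term: (f(12) + f(46))/2 = (20736.0 + 4.47746e+06)/2 = 2.24910e+06.
Running total after boundary: 4.33919e+07.
Correction k=1: B_{2}/2! · (f^{(1)}(46) − f^{(1)}(12)) = 1/12 · (389344 − 6912.00) = 31869.3.
After k=1: 4.34238e+07.
Correction k=2: B_{4}/4! · (f^{(3)}(46) − f^{(3)}(12)) = −1/720 · (1104.00 − 288.000) = -1.13333.
After k=2: 4.34238e+07.
Correction k=3: B_{6}/6! · (f^{(5)}(46) − f^{(5)}(12)) = 1/30240 · (0.00000 − 0.00000) = 0.00000.
After k=3: 4.34238e+07.
Correction k=4: B_{8}/8! · (f^{(7)}(46) − f^{(7)}(12)) = −1/1209600 · (0.00000 − 0.00000) = 0.00000.

S_4 ≈ 4.34238e+07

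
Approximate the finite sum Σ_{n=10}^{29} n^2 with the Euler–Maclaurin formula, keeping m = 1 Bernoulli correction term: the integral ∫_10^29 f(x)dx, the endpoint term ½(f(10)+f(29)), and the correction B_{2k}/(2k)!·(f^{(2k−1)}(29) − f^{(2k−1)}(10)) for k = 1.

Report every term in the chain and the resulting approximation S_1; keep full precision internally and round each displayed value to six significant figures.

S_1 ≈ 8270.00

The integral term ∫_10^29 x^2 dx = 7796.33.
Boundary: ½(f(10) + f(29)) = ½(100.000 + 841.000) = 470.500.
So far: 8266.83.
k=1: B_{2}/(2)! × [f^{(1)}(29) − f^{(1)}(10)] = 1/12 × (58.0000 − 20.0000) = 3.16667.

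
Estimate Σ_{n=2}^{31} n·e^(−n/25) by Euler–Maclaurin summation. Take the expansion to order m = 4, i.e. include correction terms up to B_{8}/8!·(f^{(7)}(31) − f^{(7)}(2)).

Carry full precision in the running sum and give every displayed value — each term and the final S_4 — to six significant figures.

The integral term ∫_2^31 x·e^(−x/25) dx = 217.966.
½[f(2) + f(31)] = ½[1.84623 + 8.97091] = 5.40857.
Integral + boundary = 223.374.
Correction k=1: B_{2}/2! · (f^{(1)}(31) − f^{(1)}(2)) = 1/12 · (-0.0694522 − 0.849267) = -0.0765599.
After k=1: 223.298.
Correction k=2: B_{4}/4! · (f^{(3)}(31) − f^{(3)}(2)) = −1/720 · (0.000814906 − 0.00431280) = 4.85819e-06.
After k=2: 223.298.
Correction k=3: B_{6}/6! · (f^{(5)}(31) − f^{(5)}(2)) = 1/30240 · (2.78550e-06 − 1.16268e-05) = -2.92372e-10.
After k=3: 223.298.
Correction k=4: B_{8}/8! · (f^{(7)}(31) − f^{(7)}(2)) = −1/1209600 · (6.82743e-09 − 2.61651e-08) = 1.59868e-14.

S_4 ≈ 223.298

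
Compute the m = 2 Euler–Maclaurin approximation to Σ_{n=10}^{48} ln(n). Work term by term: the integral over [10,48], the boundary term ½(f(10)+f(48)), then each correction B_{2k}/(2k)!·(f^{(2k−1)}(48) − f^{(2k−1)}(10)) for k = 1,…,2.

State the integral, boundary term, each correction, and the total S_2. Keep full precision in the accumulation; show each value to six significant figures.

S_2 ≈ 127.872

Integral: ∫_10^48 ln(x) dx = 124.792.
Boundary: ½(f(10) + f(48)) = ½(2.30259 + 3.87120) = 3.08689.
Integral + boundary = 127.879.
Correction k=1: B_{2}/2! · (f^{(1)}(48) − f^{(1)}(10)) = 1/12 · (0.0208333 − 0.100000) = -0.00659722.
Partial sum through k=1: 127.872.
Correction k=2: B_{4}/4! · (f^{(3)}(48) − f^{(3)}(10)) = −1/720 · (1.80845e-05 − 0.00200000) = 2.75266e-06.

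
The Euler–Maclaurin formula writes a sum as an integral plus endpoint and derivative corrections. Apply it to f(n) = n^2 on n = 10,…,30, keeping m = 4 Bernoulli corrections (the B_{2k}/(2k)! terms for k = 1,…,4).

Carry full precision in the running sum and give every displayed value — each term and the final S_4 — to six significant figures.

S_4 ≈ 9170.00

The integral term ∫_10^30 x^2 dx = 8666.67.
Boundary: ½(f(10) + f(30)) = ½(100.000 + 900.000) = 500.000.
Running total after boundary: 9166.67.
Order-1 term: 1/12 · (60.0000 − 20.0000) = 3.33333.
Running total after k=1: 9170.00.
Order-2 term: −1/720 · (0.00000 − 0.00000) = 0.00000.
Running total after k=2: 9170.00.
Order-3 term: 1/30240 · (0.00000 − 0.00000) = 0.00000.
Running total after k=3: 9170.00.
Order-4 term: −1/1209600 · (0.00000 − 0.00000) = 0.00000.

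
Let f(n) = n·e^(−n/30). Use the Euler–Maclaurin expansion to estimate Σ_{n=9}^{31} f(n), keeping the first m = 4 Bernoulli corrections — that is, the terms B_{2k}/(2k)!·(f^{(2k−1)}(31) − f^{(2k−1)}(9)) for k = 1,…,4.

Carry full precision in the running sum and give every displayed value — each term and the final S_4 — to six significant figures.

S_4 ≈ 224.413

The integral term ∫_9^31 x·e^(−x/30) dx = 215.609.
Boundary: ½(f(9) + f(31)) = ½(6.66736 + 11.0304) = 8.84888.
So far: 224.458.
k=1: B_{2}/(2)! × [f^{(1)}(31) − f^{(1)}(9)] = 1/12 × (-0.0118606 − 0.518573) = -0.0442028.
After k=1: 224.413.
k=2: B_{4}/(4)! × [f^{(3)}(31) − f^{(3)}(9)] = −1/720 × (0.000777530 − 0.00222245) = 2.00684e-06.
After k=2: 224.413.
k=3: B_{6}/(6)! × [f^{(5)}(31) − f^{(5)}(9)] = 1/30240 × (1.74249e-06 − 4.29857e-06) = -8.45267e-11.
After k=3: 224.413.
k=4: B_{8}/(8)! × [f^{(7)}(31) − f^{(7)}(9)] = −1/1209600 × (2.91228e-09 − 6.80862e-09) = 3.22118e-15.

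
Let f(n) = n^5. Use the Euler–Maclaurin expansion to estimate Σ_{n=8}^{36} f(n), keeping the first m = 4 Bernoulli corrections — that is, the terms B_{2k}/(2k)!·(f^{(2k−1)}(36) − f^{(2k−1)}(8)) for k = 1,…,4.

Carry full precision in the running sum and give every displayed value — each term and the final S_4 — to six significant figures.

The integral term ∫_8^36 x^5 dx = 3.62753e+08.
Boundary: ½(f(8) + f(36)) = ½(32768.0 + 6.04662e+07) = 3.02495e+07.
Integral + boundary = 3.93003e+08.
k=1: B_{2}/(2)! × [f^{(1)}(36) − f^{(1)}(8)] = 1/12 × (8.39808e+06 − 20480.0) = 698133.
Partial sum through k=1: 3.93701e+08.
k=2: B_{4}/(4)! × [f^{(3)}(36) − f^{(3)}(8)] = −1/720 × (77760.0 − 3840.00) = -102.667.
Partial sum through k=2: 3.93701e+08.
k=3: B_{6}/(6)! × [f^{(5)}(36) − f^{(5)}(8)] = 1/30240 × (120.000 − 120.000) = 0.00000.
Partial sum through k=3: 3.93701e+08.
k=4: B_{8}/(8)! × [f^{(7)}(36) − f^{(7)}(8)] = −1/1209600 × (0.00000 − 0.00000) = 0.00000.

S_4 ≈ 3.93701e+08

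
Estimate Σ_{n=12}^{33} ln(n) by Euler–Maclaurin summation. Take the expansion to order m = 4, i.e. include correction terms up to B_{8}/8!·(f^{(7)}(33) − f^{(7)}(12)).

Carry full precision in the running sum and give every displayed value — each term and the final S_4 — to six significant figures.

Integral: ∫_12^33 ln(x) dx = 64.5659.
½[f(12) + f(33)] = ½[2.48491 + 3.49651] = 2.99071.
Integral + boundary = 67.5566.
Order-1 term: 1/12 · (0.0303030 − 0.0833333) = -0.00441919.
Partial sum through k=1: 67.5522.
Order-2 term: −1/720 · (5.56529e-05 − 0.00115741) = 1.53021e-06.
Partial sum through k=2: 67.5522.
Order-3 term: 1/30240 · (6.13256e-07 − 9.64506e-05) = -3.16922e-09.
Partial sum through k=3: 67.5522.
Order-4 term: −1/1209600 · (1.68941e-08 − 2.00939e-05) = 1.65980e-11.

S_4 ≈ 67.5522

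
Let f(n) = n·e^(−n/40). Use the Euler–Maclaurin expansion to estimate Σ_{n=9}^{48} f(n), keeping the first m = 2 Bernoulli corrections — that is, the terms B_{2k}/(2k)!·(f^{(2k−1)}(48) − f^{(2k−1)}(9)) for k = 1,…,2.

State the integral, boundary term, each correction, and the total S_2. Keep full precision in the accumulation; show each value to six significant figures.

S_2 ≈ 515.654

Integral: ∫_9^48 x·e^(−x/40) dx = 504.888.
½[f(9) + f(48)] = ½[7.18665 + 14.4573] = 10.8220.
Integral + boundary = 515.710.
Order-1 term: 1/12 · (-0.0602388 − 0.618850) = -0.0565907.
Partial sum through k=1: 515.654.
Order-2 term: −1/720 · (0.000338843 − 0.00138493) = 1.45289e-06.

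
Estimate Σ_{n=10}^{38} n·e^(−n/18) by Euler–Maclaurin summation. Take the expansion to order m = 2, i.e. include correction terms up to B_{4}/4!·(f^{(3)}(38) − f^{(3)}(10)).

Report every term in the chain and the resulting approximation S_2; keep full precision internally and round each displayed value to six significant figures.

S_2 ≈ 172.237

Integral: ∫_10^38 x·e^(−x/18) dx = 167.100.
½[f(10) + f(38)] = ½[5.73753 + 4.60193] = 5.16973.
Integral + boundary = 172.269.
k=1: B_{2}/(2)! × [f^{(1)}(38) − f^{(1)}(10)] = 1/12 × (-0.134559 − 0.255002) = -0.0324634.
Running total after k=1: 172.237.
k=2: B_{4}/(4)! × [f^{(3)}(38) − f^{(3)}(10)] = −1/720 × (0.000332245 − 0.00432873) = 5.55067e-06.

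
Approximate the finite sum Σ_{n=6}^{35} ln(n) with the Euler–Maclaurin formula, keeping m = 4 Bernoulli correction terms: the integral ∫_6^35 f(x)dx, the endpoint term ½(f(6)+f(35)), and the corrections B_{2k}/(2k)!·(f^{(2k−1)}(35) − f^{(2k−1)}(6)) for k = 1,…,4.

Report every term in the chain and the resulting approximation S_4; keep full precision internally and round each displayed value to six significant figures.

S_4 ≈ 87.3487

The integral term ∫_6^35 ln(x) dx = 84.6866.
Endpoint term: (f(6) + f(35))/2 = (1.79176 + 3.55535)/2 = 2.67355.
Integral + boundary = 87.3602.
k=1: B_{2}/(2)! × [f^{(1)}(35) − f^{(1)}(6)] = 1/12 × (0.0285714 − 0.166667) = -0.0115079.
After k=1: 87.3487.
k=2: B_{4}/(4)! × [f^{(3)}(35) − f^{(3)}(6)] = −1/720 × (4.66472e-05 − 0.00925926) = 1.27953e-05.
After k=2: 87.3487.
k=3: B_{6}/(6)! × [f^{(5)}(35) − f^{(5)}(6)] = 1/30240 × (4.56952e-07 − 0.00308642) = -1.02049e-07.
After k=3: 87.3487.
k=4: B_{8}/(8)! × [f^{(7)}(35) − f^{(7)}(6)] = −1/1209600 × (1.11907e-08 − 0.00257202) = 2.12633e-09.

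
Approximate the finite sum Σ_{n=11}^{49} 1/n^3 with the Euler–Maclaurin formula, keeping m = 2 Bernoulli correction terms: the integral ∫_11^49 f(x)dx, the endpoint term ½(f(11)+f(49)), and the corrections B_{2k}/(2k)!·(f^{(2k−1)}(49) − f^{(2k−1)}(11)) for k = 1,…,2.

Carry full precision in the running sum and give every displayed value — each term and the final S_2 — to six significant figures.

S_2 ≈ 0.00432088

The integral term ∫_11^49 1/x^3 dx = 0.00392398.
Endpoint term: (f(11) + f(49))/2 = (0.000751315 + 8.49986e-06)/2 = 0.000379907.
Integral + boundary = 0.00430389.
k=1: B_{2}/(2)! × [f^{(1)}(49) − f^{(1)}(11)] = 1/12 × (-5.20400e-07 − (-0.000204904)) = 1.70320e-05.
After k=1: 0.00432092.
k=2: B_{4}/(4)! × [f^{(3)}(49) − f^{(3)}(11)] = −1/720 × (-4.33486e-09 − (-3.38684e-05)) = -4.70335e-08.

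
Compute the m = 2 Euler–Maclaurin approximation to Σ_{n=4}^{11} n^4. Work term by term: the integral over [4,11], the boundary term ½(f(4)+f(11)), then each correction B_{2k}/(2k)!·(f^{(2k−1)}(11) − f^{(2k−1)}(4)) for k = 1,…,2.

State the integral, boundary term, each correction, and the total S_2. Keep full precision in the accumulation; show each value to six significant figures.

S_2 ≈ 39876.0

Integral: ∫_4^11 x^4 dx = 32005.4.
Boundary: ½(f(4) + f(11)) = ½(256.000 + 14641.0) = 7448.50.
Running total after boundary: 39453.9.
Correction k=1: B_{2}/2! · (f^{(1)}(11) − f^{(1)}(4)) = 1/12 · (5324.00 − 256.000) = 422.333.
Partial sum through k=1: 39876.2.
Correction k=2: B_{4}/4! · (f^{(3)}(11) − f^{(3)}(4)) = −1/720 · (264.000 − 96.0000) = -0.233333.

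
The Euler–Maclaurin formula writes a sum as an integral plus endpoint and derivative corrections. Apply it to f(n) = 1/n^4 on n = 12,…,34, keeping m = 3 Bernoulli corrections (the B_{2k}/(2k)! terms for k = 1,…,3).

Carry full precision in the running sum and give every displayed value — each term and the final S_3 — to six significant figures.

S_3 ≈ 0.000210235

Integral: ∫_12^34 1/x^4 dx = 0.000184420.
½[f(12) + f(34)] = ½[4.82253e-05 + 7.48315e-07] = 2.44868e-05.
So far: 0.000208907.
Correction k=1: B_{2}/2! · (f^{(1)}(34) − f^{(1)}(12)) = 1/12 · (-8.80370e-08 − (-1.60751e-05)) = 1.33226e-06.
Running total after k=1: 0.000210239.
Correction k=2: B_{4}/4! · (f^{(3)}(34) − f^{(3)}(12)) = −1/720 · (-2.28470e-09 − (-3.34898e-06)) = -4.64819e-09.
Running total after k=2: 0.000210235.
Correction k=3: B_{6}/6! · (f^{(5)}(34) − f^{(5)}(12)) = 1/30240 · (-1.10677e-10 − (-1.30238e-06)) = 4.30645e-11.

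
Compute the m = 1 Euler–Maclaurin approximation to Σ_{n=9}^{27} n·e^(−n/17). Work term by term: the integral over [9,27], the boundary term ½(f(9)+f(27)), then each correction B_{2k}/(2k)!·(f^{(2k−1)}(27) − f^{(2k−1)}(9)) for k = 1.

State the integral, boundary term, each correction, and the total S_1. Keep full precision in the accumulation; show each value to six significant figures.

∫_9^27 x·e^(−x/17) dx evaluates to 107.511.
Endpoint term: (f(9) + f(27))/2 = (5.30056 + 5.51572)/2 = 5.40814.
Running total after boundary: 112.919.
k=1: B_{2}/(2)! × [f^{(1)}(27) − f^{(1)}(9)] = 1/12 × (-0.120168 − 0.277154) = -0.0331101.

S_1 ≈ 112.886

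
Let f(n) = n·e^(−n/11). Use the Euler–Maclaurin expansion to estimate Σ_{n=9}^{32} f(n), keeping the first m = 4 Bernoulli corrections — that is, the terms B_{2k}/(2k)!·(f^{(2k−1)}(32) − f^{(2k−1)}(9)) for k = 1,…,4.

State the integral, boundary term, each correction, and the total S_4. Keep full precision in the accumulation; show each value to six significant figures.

S_4 ≈ 74.1234

The integral term ∫_9^32 x·e^(−x/11) dx = 71.2808.
½[f(9) + f(32)] = ½[3.97110 + 1.74481] = 2.85795.
Running total after boundary: 74.1388.
Correction k=1: B_{2}/2! · (f^{(1)}(32) − f^{(1)}(9)) = 1/12 · (-0.104094 − 0.0802242) = -0.0153598.
Running total after k=1: 74.1234.
Correction k=2: B_{4}/4! · (f^{(3)}(32) − f^{(3)}(9)) = −1/720 · (4.09656e-05 − 0.00795612) = 1.09933e-05.
Running total after k=2: 74.1234.
Correction k=3: B_{6}/6! · (f^{(5)}(32) − f^{(5)}(9)) = 1/30240 · (7.78686e-06 − 0.000126027) = -3.91005e-09.
Running total after k=3: 74.1234.
Correction k=4: B_{8}/8! · (f^{(7)}(32) − f^{(7)}(9)) = −1/1209600 · (1.25910e-07 − 1.53967e-06) = 1.16878e-12.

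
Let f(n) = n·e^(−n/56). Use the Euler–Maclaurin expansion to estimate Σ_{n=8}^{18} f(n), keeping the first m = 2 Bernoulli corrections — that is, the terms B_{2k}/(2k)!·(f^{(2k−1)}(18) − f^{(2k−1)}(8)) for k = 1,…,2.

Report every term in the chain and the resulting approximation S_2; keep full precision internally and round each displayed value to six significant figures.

S_2 ≈ 111.997

∫_8^18 x·e^(−x/56) dx evaluates to 102.025.
½[f(8) + f(18)] = ½[6.93502 + 13.0520] = 9.99352.
Running total after boundary: 112.018.
Correction k=1: B_{2}/2! · (f^{(1)}(18) − f^{(1)}(8)) = 1/12 · (0.492041 − 0.743038) = -0.0209165.
Running total after k=1: 111.997.
Correction k=2: B_{4}/4! · (f^{(3)}(18) − f^{(3)}(8)) = −1/720 · (0.000619345 − 0.000789794) = 2.36735e-07.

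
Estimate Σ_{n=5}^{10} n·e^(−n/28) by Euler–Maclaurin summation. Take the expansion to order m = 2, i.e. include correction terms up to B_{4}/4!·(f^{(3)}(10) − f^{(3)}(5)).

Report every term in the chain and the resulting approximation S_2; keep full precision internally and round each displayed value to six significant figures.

S_2 ≈ 34.0112

The integral term ∫_5^10 x·e^(−x/28) dx = 28.4414.
Endpoint term: (f(5) + f(10))/2 = (4.18232 + 6.99673)/2 = 5.58952.
Integral + boundary = 34.0310.
Order-1 term: 1/12 · (0.449789 − 0.687096) = -0.0197755.
After k=1: 34.0112.
Order-2 term: −1/720 · (0.00235859 − 0.00301024) = 9.05063e-07.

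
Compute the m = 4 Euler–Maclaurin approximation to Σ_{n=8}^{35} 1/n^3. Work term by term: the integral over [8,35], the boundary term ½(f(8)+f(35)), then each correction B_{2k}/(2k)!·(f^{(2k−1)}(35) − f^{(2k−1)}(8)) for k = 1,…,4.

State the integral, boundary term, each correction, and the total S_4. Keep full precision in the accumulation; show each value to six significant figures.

The integral term ∫_8^35 1/x^3 dx = 0.00740434.
Endpoint term: (f(8) + f(35))/2 = (0.00195312 + 2.33236e-05)/2 = 0.000988224.
So far: 0.00839256.
Correction k=1: B_{2}/2! · (f^{(1)}(35) − f^{(1)}(8)) = 1/12 · (-1.99917e-06 − (-0.000732422)) = 6.08686e-05.
Running total after k=1: 0.00845343.
Correction k=2: B_{4}/4! · (f^{(3)}(35) − f^{(3)}(8)) = −1/720 · (-3.26395e-08 − (-0.000228882)) = -3.17846e-07.
Running total after k=2: 0.00845311.
Correction k=3: B_{6}/6! · (f^{(5)}(35) − f^{(5)}(8)) = 1/30240 · (-1.11907e-09 − (-0.000150204)) = 4.96702e-09.
Running total after k=3: 0.00845312.
Correction k=4: B_{8}/8! · (f^{(7)}(35) − f^{(7)}(8)) = −1/1209600 · (-6.57737e-11 − (-0.000168979)) = -1.39698e-10.

S_4 ≈ 0.00845312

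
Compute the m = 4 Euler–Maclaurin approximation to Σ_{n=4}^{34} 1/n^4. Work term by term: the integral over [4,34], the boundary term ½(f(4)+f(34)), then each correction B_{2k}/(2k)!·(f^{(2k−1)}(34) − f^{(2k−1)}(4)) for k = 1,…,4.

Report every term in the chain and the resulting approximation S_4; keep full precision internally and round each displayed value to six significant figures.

S_4 ≈ 0.00746942

Integral: ∫_4^34 1/x^4 dx = 0.00519985.
Boundary: ½(f(4) + f(34)) = ½(0.00390625 + 7.48315e-07) = 0.00195350.
Running total after boundary: 0.00715335.
Order-1 term: 1/12 · (-8.80370e-08 − (-0.00390625)) = 0.000325513.
After k=1: 0.00747887.
Order-2 term: −1/720 · (-2.28470e-09 − (-0.00732422)) = -1.01725e-05.
After k=2: 0.00746869.
Order-3 term: 1/30240 · (-1.10677e-10 − (-0.0256348)) = 8.47710e-07.
After k=3: 0.00746954.
Order-4 term: −1/1209600 · (-8.61675e-12 − (-0.144196)) = -1.19209e-07.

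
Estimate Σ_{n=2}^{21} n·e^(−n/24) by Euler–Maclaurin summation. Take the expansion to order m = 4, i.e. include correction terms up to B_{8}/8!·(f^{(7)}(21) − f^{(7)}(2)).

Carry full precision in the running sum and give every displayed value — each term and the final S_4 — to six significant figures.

Integral: ∫_2^21 x·e^(−x/24) dx = 123.897.
½[f(2) + f(21)] = ½[1.84009 + 8.75410] = 5.29710.
Integral + boundary = 129.194.
Order-1 term: 1/12 · (0.0521078 − 0.843374) = -0.0659389.
Running total after k=1: 129.128.
Order-2 term: −1/720 · (0.00153790 − 0.00465879) = 4.33457e-06.
Running total after k=2: 129.128.
Order-3 term: 1/30240 · (5.18288e-06 − 1.36344e-05) = -2.79480e-10.
Running total after k=3: 129.128.
Order-4 term: −1/1209600 · (1.33608e-08 − 3.32995e-08) = 1.64838e-14.

S_4 ≈ 129.128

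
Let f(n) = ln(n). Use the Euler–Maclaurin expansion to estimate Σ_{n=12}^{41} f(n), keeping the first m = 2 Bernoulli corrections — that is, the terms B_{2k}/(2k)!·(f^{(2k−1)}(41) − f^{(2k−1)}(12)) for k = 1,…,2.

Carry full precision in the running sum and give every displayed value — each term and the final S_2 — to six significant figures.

S_2 ≈ 96.5319

∫_12^41 ln(x) dx evaluates to 93.4376.
Boundary: ½(f(12) + f(41)) = ½(2.48491 + 3.71357) = 3.09924.
Integral + boundary = 96.5368.
Correction k=1: B_{2}/2! · (f^{(1)}(41) − f^{(1)}(12)) = 1/12 · (0.0243902 − 0.0833333) = -0.00491192.
Running total after k=1: 96.5319.
Correction k=2: B_{4}/4! · (f^{(3)}(41) − f^{(3)}(12)) = −1/720 · (2.90187e-05 − 0.00115741) = 1.56721e-06.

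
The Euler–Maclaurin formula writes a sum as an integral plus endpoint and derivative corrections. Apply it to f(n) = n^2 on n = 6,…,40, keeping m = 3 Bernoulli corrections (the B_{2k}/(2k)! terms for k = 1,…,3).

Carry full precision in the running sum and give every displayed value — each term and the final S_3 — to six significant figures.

∫_6^40 x^2 dx evaluates to 21261.3.
½[f(6) + f(40)] = ½[36.0000 + 1600.00] = 818.000.
So far: 22079.3.
Correction k=1: B_{2}/2! · (f^{(1)}(40) − f^{(1)}(6)) = 1/12 · (80.0000 − 12.0000) = 5.66667.
Partial sum through k=1: 22085.0.
Correction k=2: B_{4}/4! · (f^{(3)}(40) − f^{(3)}(6)) = −1/720 · (0.00000 − 0.00000) = 0.00000.
Partial sum through k=2: 22085.0.
Correction k=3: B_{6}/6! · (f^{(5)}(40) − f^{(5)}(6)) = 1/30240 · (0.00000 − 0.00000) = 0.00000.

S_3 ≈ 22085.0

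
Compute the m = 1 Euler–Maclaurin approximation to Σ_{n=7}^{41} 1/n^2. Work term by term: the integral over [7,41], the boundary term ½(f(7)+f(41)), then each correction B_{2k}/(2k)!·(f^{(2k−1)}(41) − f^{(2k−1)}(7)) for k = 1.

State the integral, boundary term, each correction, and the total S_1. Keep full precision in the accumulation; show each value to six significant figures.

∫_7^41 1/x^2 dx evaluates to 0.118467.
Endpoint term: (f(7) + f(41))/2 = (0.0204082 + 0.000594884)/2 = 0.0105015.
Integral + boundary = 0.128968.
Order-1 term: 1/12 · (-2.90187e-05 − (-0.00583090)) = 0.000483490.

S_1 ≈ 0.129452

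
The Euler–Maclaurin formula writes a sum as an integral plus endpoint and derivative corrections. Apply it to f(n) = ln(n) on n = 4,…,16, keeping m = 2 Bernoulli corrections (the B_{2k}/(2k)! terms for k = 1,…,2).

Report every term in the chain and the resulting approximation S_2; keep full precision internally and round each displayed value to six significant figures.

S_2 ≈ 28.8801

Integral: ∫_4^16 ln(x) dx = 26.8162.
Endpoint term: (f(4) + f(16))/2 = (1.38629 + 2.77259)/2 = 2.07944.
Running total after boundary: 28.8957.
Order-1 term: 1/12 · (0.0625000 − 0.250000) = -0.0156250.
Partial sum through k=1: 28.8801.
Order-2 term: −1/720 · (0.000488281 − 0.0312500) = 4.27246e-05.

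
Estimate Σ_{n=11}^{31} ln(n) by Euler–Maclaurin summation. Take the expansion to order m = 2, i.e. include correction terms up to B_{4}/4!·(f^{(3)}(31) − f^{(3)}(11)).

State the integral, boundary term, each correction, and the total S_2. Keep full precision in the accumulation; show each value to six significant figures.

Integral: ∫_11^31 ln(x) dx = 60.0768.
½[f(11) + f(31)] = ½[2.39790 + 3.43399] = 2.91594.
Integral + boundary = 62.9927.
Correction k=1: B_{2}/2! · (f^{(1)}(31) − f^{(1)}(11)) = 1/12 · (0.0322581 − 0.0909091) = -0.00488759.
Running total after k=1: 62.9878.
Correction k=2: B_{4}/4! · (f^{(3)}(31) − f^{(3)}(11)) = −1/720 · (6.71344e-05 − 0.00150263) = 1.99374e-06.

S_2 ≈ 62.9878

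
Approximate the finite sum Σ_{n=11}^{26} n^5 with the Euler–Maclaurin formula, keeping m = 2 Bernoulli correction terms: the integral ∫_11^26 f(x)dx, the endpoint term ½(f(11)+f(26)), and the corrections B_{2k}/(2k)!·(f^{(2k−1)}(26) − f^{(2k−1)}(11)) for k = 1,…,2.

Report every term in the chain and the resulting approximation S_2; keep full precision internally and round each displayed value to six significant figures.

S_2 ≈ 5.73962e+07

Integral: ∫_11^26 x^5 dx = 5.11907e+07.
Boundary: ½(f(11) + f(26)) = ½(161051 + 1.18814e+07) = 6.02121e+06.
Integral + boundary = 5.72119e+07.
k=1: B_{2}/(2)! × [f^{(1)}(26) − f^{(1)}(11)] = 1/12 × (2.28488e+06 − 73205.0) = 184306.
After k=1: 5.73962e+07.
k=2: B_{4}/(4)! × [f^{(3)}(26) − f^{(3)}(11)] = −1/720 × (40560.0 − 7260.00) = -46.2500.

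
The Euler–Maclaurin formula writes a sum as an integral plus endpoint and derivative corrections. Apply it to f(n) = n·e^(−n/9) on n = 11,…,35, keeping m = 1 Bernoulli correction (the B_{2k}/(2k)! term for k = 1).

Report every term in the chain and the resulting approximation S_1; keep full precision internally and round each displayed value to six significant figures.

S_1 ≈ 46.8970

The integral term ∫_11^35 x·e^(−x/9) dx = 44.9181.
Endpoint term: (f(11) + f(35))/2 = (3.24032 + 0.716383)/2 = 1.97835.
Running total after boundary: 46.8965.
k=1: B_{2}/(2)! × [f^{(1)}(35) − f^{(1)}(11)] = 1/12 × (-0.0591300 − (-0.0654611)) = 0.000527590.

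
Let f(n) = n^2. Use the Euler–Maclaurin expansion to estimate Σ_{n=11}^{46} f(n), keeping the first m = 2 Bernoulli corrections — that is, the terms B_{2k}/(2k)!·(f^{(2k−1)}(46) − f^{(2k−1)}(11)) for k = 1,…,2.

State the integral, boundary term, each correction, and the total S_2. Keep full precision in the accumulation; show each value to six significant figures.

S_2 ≈ 33126.0

Integral: ∫_11^46 x^2 dx = 32001.7.
Endpoint term: (f(11) + f(46))/2 = (121.000 + 2116.00)/2 = 1118.50.
Running total after boundary: 33120.2.
k=1: B_{2}/(2)! × [f^{(1)}(46) − f^{(1)}(11)] = 1/12 × (92.0000 − 22.0000) = 5.83333.
After k=1: 33126.0.
k=2: B_{4}/(4)! × [f^{(3)}(46) − f^{(3)}(11)] = −1/720 × (0.00000 − 0.00000) = 0.00000.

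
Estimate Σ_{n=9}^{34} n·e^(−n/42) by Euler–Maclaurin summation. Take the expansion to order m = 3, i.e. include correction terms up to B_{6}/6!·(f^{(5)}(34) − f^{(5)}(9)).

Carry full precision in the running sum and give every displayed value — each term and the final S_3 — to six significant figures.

S_3 ≈ 319.335

∫_9^34 x·e^(−x/42) dx evaluates to 308.183.
½[f(9) + f(34)] = ½[7.26406 + 15.1324] = 11.1982.
So far: 319.381.
k=1: B_{2}/(2)! × [f^{(1)}(34) − f^{(1)}(9)] = 1/12 × (0.0847752 − 0.634164) = -0.0457824.
Running total after k=1: 319.335.
k=2: B_{4}/(4)! × [f^{(3)}(34) − f^{(3)}(9)] = −1/720 × (0.000552673 − 0.00127460) = 1.00268e-06.
Running total after k=2: 319.335.
k=3: B_{6}/(6)! × [f^{(5)}(34) − f^{(5)}(9)] = 1/30240 × (5.99369e-07 − 1.24133e-06) = -2.12288e-11.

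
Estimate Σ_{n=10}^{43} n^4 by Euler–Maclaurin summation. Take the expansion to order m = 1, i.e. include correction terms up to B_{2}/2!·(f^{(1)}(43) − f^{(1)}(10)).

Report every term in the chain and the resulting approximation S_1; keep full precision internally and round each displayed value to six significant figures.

∫_10^43 x^4 dx evaluates to 2.93817e+07.
½[f(10) + f(43)] = ½[10000.0 + 3.41880e+06] = 1.71440e+06.
So far: 3.10961e+07.
Correction k=1: B_{2}/2! · (f^{(1)}(43) − f^{(1)}(10)) = 1/12 · (318028 − 4000.00) = 26169.0.

S_1 ≈ 3.11223e+07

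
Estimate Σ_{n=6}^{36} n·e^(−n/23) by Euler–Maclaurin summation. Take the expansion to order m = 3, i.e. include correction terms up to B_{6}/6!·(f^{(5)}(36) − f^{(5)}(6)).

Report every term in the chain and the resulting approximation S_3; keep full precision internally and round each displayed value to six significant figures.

Integral: ∫_6^36 x·e^(−x/23) dx = 230.174.
½[f(6) + f(36)] = ½[4.62229 + 7.52553] = 6.07391.
Running total after boundary: 236.248.
Correction k=1: B_{2}/2! · (f^{(1)}(36) − f^{(1)}(6)) = 1/12 · (-0.118154 − 0.569412) = -0.0572972.
Partial sum through k=1: 236.190.
Correction k=2: B_{4}/4! · (f^{(3)}(36) − f^{(3)}(6)) = −1/720 · (0.000566977 − 0.00398899) = 4.75279e-06.
Partial sum through k=2: 236.190.
Correction k=3: B_{6}/6! · (f^{(5)}(36) − f^{(5)}(6)) = 1/30240 · (2.56580e-06 − 1.30465e-05) = -3.46583e-10.

S_3 ≈ 236.190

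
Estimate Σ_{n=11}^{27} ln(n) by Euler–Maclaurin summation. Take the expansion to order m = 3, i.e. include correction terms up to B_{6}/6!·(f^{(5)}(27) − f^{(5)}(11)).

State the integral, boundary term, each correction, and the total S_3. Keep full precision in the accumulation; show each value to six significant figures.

The integral term ∫_11^27 ln(x) dx = 46.6107.
½[f(11) + f(27)] = ½[2.39790 + 3.29584] = 2.84687.
Running total after boundary: 49.4576.
Correction k=1: B_{2}/2! · (f^{(1)}(27) − f^{(1)}(11)) = 1/12 · (0.0370370 − 0.0909091) = -0.00448934.
After k=1: 49.4531.
Correction k=2: B_{4}/4! · (f^{(3)}(27) − f^{(3)}(11)) = −1/720 · (0.000101611 − 0.00150263) = 1.94586e-06.
After k=2: 49.4531.
Correction k=3: B_{6}/6! · (f^{(5)}(27) − f^{(5)}(11)) = 1/30240 · (1.67260e-06 − 0.000149021) = -4.87264e-09.

S_3 ≈ 49.4531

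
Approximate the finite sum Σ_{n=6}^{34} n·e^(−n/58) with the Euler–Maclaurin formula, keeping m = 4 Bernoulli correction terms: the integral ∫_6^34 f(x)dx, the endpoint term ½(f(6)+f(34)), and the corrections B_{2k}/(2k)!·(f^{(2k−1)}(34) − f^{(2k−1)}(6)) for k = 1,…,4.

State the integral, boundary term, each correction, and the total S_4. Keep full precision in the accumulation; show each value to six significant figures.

The integral term ∫_6^34 x·e^(−x/58) dx = 378.063.
Boundary: ½(f(6) + f(34)) = ½(5.41034 + 18.9188) = 12.1645.
Running total after boundary: 390.228.
Order-1 term: 1/12 · (0.230249 − 0.808441) = -0.0481827.
After k=1: 390.180.
Order-2 term: −1/720 · (0.000399262 − 0.000776423) = 5.23835e-07.
After k=2: 390.180.
Order-3 term: 1/30240 · (2.17027e-07 − 3.90168e-07) = -5.72556e-12.
After k=3: 390.180.
Order-4 term: −1/1209600 · (9.37477e-11 − 1.63357e-10) = 5.75472e-17.

S_4 ≈ 390.180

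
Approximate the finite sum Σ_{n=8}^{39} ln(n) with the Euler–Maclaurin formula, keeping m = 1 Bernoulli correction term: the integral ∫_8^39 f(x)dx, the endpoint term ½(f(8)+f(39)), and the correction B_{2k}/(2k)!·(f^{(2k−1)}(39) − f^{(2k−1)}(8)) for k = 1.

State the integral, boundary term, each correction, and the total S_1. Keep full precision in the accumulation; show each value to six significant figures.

∫_8^39 ln(x) dx evaluates to 95.2434.
½[f(8) + f(39)] = ½[2.07944 + 3.66356] = 2.87150.
Integral + boundary = 98.1149.
Correction k=1: B_{2}/2! · (f^{(1)}(39) − f^{(1)}(8)) = 1/12 · (0.0256410 − 0.125000) = -0.00827991.

S_1 ≈ 98.1066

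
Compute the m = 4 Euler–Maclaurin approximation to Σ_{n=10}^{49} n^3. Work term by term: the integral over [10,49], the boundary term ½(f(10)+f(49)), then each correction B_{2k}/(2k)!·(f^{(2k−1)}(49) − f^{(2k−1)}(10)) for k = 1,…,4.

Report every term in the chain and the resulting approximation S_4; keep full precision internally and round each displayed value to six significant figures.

S_4 ≈ 1.49860e+06

∫_10^49 x^3 dx evaluates to 1.43870e+06.
½[f(10) + f(49)] = ½[1000.00 + 117649] = 59324.5.
Running total after boundary: 1.49802e+06.
k=1: B_{2}/(2)! × [f^{(1)}(49) − f^{(1)}(10)] = 1/12 × (7203.00 − 300.000) = 575.250.
Partial sum through k=1: 1.49860e+06.
k=2: B_{4}/(4)! × [f^{(3)}(49) − f^{(3)}(10)] = −1/720 × (6.00000 − 6.00000) = 0.00000.
Partial sum through k=2: 1.49860e+06.
k=3: B_{6}/(6)! × [f^{(5)}(49) − f^{(5)}(10)] = 1/30240 × (0.00000 − 0.00000) = 0.00000.
Partial sum through k=3: 1.49860e+06.
k=4: B_{8}/(8)! × [f^{(7)}(49) − f^{(7)}(10)] = −1/1209600 × (0.00000 − 0.00000) = 0.00000.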